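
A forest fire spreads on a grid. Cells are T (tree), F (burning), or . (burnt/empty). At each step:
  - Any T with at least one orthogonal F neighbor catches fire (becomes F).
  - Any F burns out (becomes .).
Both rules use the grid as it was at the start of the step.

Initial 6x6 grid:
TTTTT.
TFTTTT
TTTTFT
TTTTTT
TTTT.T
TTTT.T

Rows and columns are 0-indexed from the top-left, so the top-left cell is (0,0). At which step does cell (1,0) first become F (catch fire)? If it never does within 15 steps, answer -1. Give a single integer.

Step 1: cell (1,0)='F' (+8 fires, +2 burnt)
  -> target ignites at step 1
Step 2: cell (1,0)='.' (+10 fires, +8 burnt)
Step 3: cell (1,0)='.' (+6 fires, +10 burnt)
Step 4: cell (1,0)='.' (+5 fires, +6 burnt)
Step 5: cell (1,0)='.' (+2 fires, +5 burnt)
Step 6: cell (1,0)='.' (+0 fires, +2 burnt)
  fire out at step 6

1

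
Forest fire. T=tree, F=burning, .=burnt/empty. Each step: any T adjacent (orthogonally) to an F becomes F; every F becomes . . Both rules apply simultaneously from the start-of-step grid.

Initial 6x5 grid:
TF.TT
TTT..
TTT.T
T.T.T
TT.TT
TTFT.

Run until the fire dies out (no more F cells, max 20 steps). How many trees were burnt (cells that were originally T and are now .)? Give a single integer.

Answer: 18

Derivation:
Step 1: +4 fires, +2 burnt (F count now 4)
Step 2: +6 fires, +4 burnt (F count now 6)
Step 3: +4 fires, +6 burnt (F count now 4)
Step 4: +3 fires, +4 burnt (F count now 3)
Step 5: +1 fires, +3 burnt (F count now 1)
Step 6: +0 fires, +1 burnt (F count now 0)
Fire out after step 6
Initially T: 20, now '.': 28
Total burnt (originally-T cells now '.'): 18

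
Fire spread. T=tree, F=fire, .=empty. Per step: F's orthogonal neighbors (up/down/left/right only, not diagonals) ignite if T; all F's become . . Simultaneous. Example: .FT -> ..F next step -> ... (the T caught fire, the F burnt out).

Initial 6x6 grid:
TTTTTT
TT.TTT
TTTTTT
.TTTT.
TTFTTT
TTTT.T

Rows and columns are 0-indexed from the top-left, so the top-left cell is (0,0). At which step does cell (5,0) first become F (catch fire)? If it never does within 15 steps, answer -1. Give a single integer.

Step 1: cell (5,0)='T' (+4 fires, +1 burnt)
Step 2: cell (5,0)='T' (+7 fires, +4 burnt)
Step 3: cell (5,0)='F' (+5 fires, +7 burnt)
  -> target ignites at step 3
Step 4: cell (5,0)='.' (+5 fires, +5 burnt)
Step 5: cell (5,0)='.' (+5 fires, +5 burnt)
Step 6: cell (5,0)='.' (+4 fires, +5 burnt)
Step 7: cell (5,0)='.' (+1 fires, +4 burnt)
Step 8: cell (5,0)='.' (+0 fires, +1 burnt)
  fire out at step 8

3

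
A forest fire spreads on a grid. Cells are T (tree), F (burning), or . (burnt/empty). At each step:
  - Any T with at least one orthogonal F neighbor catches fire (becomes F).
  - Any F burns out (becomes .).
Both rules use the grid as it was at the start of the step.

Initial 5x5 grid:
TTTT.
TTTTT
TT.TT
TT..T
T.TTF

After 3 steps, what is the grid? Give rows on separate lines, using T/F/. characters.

Step 1: 2 trees catch fire, 1 burn out
  TTTT.
  TTTTT
  TT.TT
  TT..F
  T.TF.
Step 2: 2 trees catch fire, 2 burn out
  TTTT.
  TTTTT
  TT.TF
  TT...
  T.F..
Step 3: 2 trees catch fire, 2 burn out
  TTTT.
  TTTTF
  TT.F.
  TT...
  T....

TTTT.
TTTTF
TT.F.
TT...
T....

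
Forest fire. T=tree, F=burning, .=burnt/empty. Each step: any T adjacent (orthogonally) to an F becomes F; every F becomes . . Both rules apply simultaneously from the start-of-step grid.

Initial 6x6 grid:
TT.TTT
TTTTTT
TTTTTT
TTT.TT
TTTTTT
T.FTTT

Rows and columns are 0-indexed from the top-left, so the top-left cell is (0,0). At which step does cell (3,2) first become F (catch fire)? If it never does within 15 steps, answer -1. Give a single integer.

Step 1: cell (3,2)='T' (+2 fires, +1 burnt)
Step 2: cell (3,2)='F' (+4 fires, +2 burnt)
  -> target ignites at step 2
Step 3: cell (3,2)='.' (+5 fires, +4 burnt)
Step 4: cell (3,2)='.' (+7 fires, +5 burnt)
Step 5: cell (3,2)='.' (+5 fires, +7 burnt)
Step 6: cell (3,2)='.' (+5 fires, +5 burnt)
Step 7: cell (3,2)='.' (+3 fires, +5 burnt)
Step 8: cell (3,2)='.' (+1 fires, +3 burnt)
Step 9: cell (3,2)='.' (+0 fires, +1 burnt)
  fire out at step 9

2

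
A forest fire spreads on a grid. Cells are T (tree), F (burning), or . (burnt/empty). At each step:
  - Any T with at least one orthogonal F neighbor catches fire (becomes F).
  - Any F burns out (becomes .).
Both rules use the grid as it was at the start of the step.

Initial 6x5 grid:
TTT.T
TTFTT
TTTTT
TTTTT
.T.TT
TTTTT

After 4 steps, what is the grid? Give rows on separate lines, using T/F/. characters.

Step 1: 4 trees catch fire, 1 burn out
  TTF.T
  TF.FT
  TTFTT
  TTTTT
  .T.TT
  TTTTT
Step 2: 6 trees catch fire, 4 burn out
  TF..T
  F...F
  TF.FT
  TTFTT
  .T.TT
  TTTTT
Step 3: 6 trees catch fire, 6 burn out
  F...F
  .....
  F...F
  TF.FT
  .T.TT
  TTTTT
Step 4: 4 trees catch fire, 6 burn out
  .....
  .....
  .....
  F...F
  .F.FT
  TTTTT

.....
.....
.....
F...F
.F.FT
TTTTT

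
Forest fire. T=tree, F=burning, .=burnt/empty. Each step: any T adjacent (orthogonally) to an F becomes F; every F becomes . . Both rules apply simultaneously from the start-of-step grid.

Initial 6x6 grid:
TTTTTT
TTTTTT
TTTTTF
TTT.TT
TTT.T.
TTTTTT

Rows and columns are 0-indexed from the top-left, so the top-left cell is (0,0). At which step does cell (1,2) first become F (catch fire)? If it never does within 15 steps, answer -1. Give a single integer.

Step 1: cell (1,2)='T' (+3 fires, +1 burnt)
Step 2: cell (1,2)='T' (+4 fires, +3 burnt)
Step 3: cell (1,2)='T' (+4 fires, +4 burnt)
Step 4: cell (1,2)='F' (+5 fires, +4 burnt)
  -> target ignites at step 4
Step 5: cell (1,2)='.' (+7 fires, +5 burnt)
Step 6: cell (1,2)='.' (+5 fires, +7 burnt)
Step 7: cell (1,2)='.' (+3 fires, +5 burnt)
Step 8: cell (1,2)='.' (+1 fires, +3 burnt)
Step 9: cell (1,2)='.' (+0 fires, +1 burnt)
  fire out at step 9

4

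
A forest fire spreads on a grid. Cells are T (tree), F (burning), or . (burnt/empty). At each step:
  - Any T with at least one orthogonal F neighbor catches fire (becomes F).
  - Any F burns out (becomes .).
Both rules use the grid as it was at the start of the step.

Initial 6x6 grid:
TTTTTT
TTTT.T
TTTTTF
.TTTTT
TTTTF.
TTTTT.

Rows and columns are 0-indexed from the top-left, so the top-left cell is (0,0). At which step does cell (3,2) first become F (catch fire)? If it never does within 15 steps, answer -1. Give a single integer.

Step 1: cell (3,2)='T' (+6 fires, +2 burnt)
Step 2: cell (3,2)='T' (+5 fires, +6 burnt)
Step 3: cell (3,2)='F' (+6 fires, +5 burnt)
  -> target ignites at step 3
Step 4: cell (3,2)='.' (+6 fires, +6 burnt)
Step 5: cell (3,2)='.' (+4 fires, +6 burnt)
Step 6: cell (3,2)='.' (+2 fires, +4 burnt)
Step 7: cell (3,2)='.' (+1 fires, +2 burnt)
Step 8: cell (3,2)='.' (+0 fires, +1 burnt)
  fire out at step 8

3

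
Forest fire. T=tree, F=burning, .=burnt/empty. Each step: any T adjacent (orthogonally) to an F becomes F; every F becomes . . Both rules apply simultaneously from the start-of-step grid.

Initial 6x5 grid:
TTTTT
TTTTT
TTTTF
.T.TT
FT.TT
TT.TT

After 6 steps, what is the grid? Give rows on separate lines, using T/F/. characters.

Step 1: 5 trees catch fire, 2 burn out
  TTTTT
  TTTTF
  TTTF.
  .T.TF
  .F.TT
  FT.TT
Step 2: 7 trees catch fire, 5 burn out
  TTTTF
  TTTF.
  TTF..
  .F.F.
  ...TF
  .F.TT
Step 3: 5 trees catch fire, 7 burn out
  TTTF.
  TTF..
  TF...
  .....
  ...F.
  ...TF
Step 4: 4 trees catch fire, 5 burn out
  TTF..
  TF...
  F....
  .....
  .....
  ...F.
Step 5: 2 trees catch fire, 4 burn out
  TF...
  F....
  .....
  .....
  .....
  .....
Step 6: 1 trees catch fire, 2 burn out
  F....
  .....
  .....
  .....
  .....
  .....

F....
.....
.....
.....
.....
.....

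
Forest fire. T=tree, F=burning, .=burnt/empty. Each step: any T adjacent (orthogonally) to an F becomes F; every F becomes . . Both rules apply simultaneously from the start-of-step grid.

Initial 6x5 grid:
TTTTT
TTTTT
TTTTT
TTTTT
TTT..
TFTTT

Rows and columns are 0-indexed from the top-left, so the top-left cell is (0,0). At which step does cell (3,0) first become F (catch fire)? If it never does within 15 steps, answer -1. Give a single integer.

Step 1: cell (3,0)='T' (+3 fires, +1 burnt)
Step 2: cell (3,0)='T' (+4 fires, +3 burnt)
Step 3: cell (3,0)='F' (+4 fires, +4 burnt)
  -> target ignites at step 3
Step 4: cell (3,0)='.' (+4 fires, +4 burnt)
Step 5: cell (3,0)='.' (+5 fires, +4 burnt)
Step 6: cell (3,0)='.' (+4 fires, +5 burnt)
Step 7: cell (3,0)='.' (+2 fires, +4 burnt)
Step 8: cell (3,0)='.' (+1 fires, +2 burnt)
Step 9: cell (3,0)='.' (+0 fires, +1 burnt)
  fire out at step 9

3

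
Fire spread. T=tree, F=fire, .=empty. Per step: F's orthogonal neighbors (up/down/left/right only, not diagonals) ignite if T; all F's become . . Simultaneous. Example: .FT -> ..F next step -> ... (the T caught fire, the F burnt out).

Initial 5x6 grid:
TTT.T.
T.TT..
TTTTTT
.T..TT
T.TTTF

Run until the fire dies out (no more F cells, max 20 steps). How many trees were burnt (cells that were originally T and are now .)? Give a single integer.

Step 1: +2 fires, +1 burnt (F count now 2)
Step 2: +3 fires, +2 burnt (F count now 3)
Step 3: +2 fires, +3 burnt (F count now 2)
Step 4: +1 fires, +2 burnt (F count now 1)
Step 5: +2 fires, +1 burnt (F count now 2)
Step 6: +2 fires, +2 burnt (F count now 2)
Step 7: +3 fires, +2 burnt (F count now 3)
Step 8: +2 fires, +3 burnt (F count now 2)
Step 9: +1 fires, +2 burnt (F count now 1)
Step 10: +0 fires, +1 burnt (F count now 0)
Fire out after step 10
Initially T: 20, now '.': 28
Total burnt (originally-T cells now '.'): 18

Answer: 18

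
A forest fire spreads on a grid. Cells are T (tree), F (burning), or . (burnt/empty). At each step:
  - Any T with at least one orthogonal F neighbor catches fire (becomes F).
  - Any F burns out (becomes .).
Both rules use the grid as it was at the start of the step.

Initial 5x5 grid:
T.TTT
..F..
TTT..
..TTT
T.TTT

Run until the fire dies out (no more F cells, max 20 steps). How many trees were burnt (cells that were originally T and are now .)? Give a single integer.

Step 1: +2 fires, +1 burnt (F count now 2)
Step 2: +3 fires, +2 burnt (F count now 3)
Step 3: +4 fires, +3 burnt (F count now 4)
Step 4: +2 fires, +4 burnt (F count now 2)
Step 5: +1 fires, +2 burnt (F count now 1)
Step 6: +0 fires, +1 burnt (F count now 0)
Fire out after step 6
Initially T: 14, now '.': 23
Total burnt (originally-T cells now '.'): 12

Answer: 12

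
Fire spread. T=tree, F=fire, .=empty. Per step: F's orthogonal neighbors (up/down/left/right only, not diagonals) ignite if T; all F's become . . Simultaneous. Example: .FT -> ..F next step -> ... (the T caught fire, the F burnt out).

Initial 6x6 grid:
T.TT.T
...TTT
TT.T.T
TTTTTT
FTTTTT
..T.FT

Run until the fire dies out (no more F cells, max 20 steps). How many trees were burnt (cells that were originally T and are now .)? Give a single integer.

Answer: 23

Derivation:
Step 1: +4 fires, +2 burnt (F count now 4)
Step 2: +6 fires, +4 burnt (F count now 6)
Step 3: +5 fires, +6 burnt (F count now 5)
Step 4: +2 fires, +5 burnt (F count now 2)
Step 5: +2 fires, +2 burnt (F count now 2)
Step 6: +3 fires, +2 burnt (F count now 3)
Step 7: +1 fires, +3 burnt (F count now 1)
Step 8: +0 fires, +1 burnt (F count now 0)
Fire out after step 8
Initially T: 24, now '.': 35
Total burnt (originally-T cells now '.'): 23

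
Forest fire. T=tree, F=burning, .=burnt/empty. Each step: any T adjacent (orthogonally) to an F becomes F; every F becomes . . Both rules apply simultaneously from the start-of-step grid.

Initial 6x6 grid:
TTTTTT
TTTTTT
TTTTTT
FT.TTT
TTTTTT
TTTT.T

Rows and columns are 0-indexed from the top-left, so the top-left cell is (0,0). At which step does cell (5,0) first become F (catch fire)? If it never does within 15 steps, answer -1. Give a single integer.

Step 1: cell (5,0)='T' (+3 fires, +1 burnt)
Step 2: cell (5,0)='F' (+4 fires, +3 burnt)
  -> target ignites at step 2
Step 3: cell (5,0)='.' (+5 fires, +4 burnt)
Step 4: cell (5,0)='.' (+5 fires, +5 burnt)
Step 5: cell (5,0)='.' (+6 fires, +5 burnt)
Step 6: cell (5,0)='.' (+5 fires, +6 burnt)
Step 7: cell (5,0)='.' (+4 fires, +5 burnt)
Step 8: cell (5,0)='.' (+1 fires, +4 burnt)
Step 9: cell (5,0)='.' (+0 fires, +1 burnt)
  fire out at step 9

2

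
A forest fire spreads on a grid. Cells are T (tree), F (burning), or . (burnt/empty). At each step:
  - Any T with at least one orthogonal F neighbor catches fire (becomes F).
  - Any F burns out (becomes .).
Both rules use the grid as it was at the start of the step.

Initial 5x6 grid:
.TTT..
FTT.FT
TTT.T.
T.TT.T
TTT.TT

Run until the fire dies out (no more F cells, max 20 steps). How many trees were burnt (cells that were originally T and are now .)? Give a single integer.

Step 1: +4 fires, +2 burnt (F count now 4)
Step 2: +4 fires, +4 burnt (F count now 4)
Step 3: +3 fires, +4 burnt (F count now 3)
Step 4: +3 fires, +3 burnt (F count now 3)
Step 5: +2 fires, +3 burnt (F count now 2)
Step 6: +0 fires, +2 burnt (F count now 0)
Fire out after step 6
Initially T: 19, now '.': 27
Total burnt (originally-T cells now '.'): 16

Answer: 16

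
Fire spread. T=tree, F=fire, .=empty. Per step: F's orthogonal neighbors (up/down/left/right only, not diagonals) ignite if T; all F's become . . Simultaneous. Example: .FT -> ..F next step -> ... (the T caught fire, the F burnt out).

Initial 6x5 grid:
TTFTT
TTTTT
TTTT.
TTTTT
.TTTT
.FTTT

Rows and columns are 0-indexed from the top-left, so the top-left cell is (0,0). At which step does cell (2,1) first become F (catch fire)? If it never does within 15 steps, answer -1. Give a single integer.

Step 1: cell (2,1)='T' (+5 fires, +2 burnt)
Step 2: cell (2,1)='T' (+8 fires, +5 burnt)
Step 3: cell (2,1)='F' (+8 fires, +8 burnt)
  -> target ignites at step 3
Step 4: cell (2,1)='.' (+3 fires, +8 burnt)
Step 5: cell (2,1)='.' (+1 fires, +3 burnt)
Step 6: cell (2,1)='.' (+0 fires, +1 burnt)
  fire out at step 6

3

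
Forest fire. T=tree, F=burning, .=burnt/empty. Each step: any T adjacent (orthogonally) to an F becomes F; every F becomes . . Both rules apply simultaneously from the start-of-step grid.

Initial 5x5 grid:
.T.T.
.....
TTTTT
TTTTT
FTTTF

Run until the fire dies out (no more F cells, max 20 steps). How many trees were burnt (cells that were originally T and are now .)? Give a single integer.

Answer: 13

Derivation:
Step 1: +4 fires, +2 burnt (F count now 4)
Step 2: +5 fires, +4 burnt (F count now 5)
Step 3: +3 fires, +5 burnt (F count now 3)
Step 4: +1 fires, +3 burnt (F count now 1)
Step 5: +0 fires, +1 burnt (F count now 0)
Fire out after step 5
Initially T: 15, now '.': 23
Total burnt (originally-T cells now '.'): 13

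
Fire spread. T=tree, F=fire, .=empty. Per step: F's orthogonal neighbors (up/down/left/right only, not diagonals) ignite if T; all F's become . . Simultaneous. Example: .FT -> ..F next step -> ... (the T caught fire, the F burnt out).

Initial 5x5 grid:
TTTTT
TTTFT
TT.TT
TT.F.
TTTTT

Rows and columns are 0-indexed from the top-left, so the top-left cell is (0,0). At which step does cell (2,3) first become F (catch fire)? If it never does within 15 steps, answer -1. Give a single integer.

Step 1: cell (2,3)='F' (+5 fires, +2 burnt)
  -> target ignites at step 1
Step 2: cell (2,3)='.' (+6 fires, +5 burnt)
Step 3: cell (2,3)='.' (+4 fires, +6 burnt)
Step 4: cell (2,3)='.' (+4 fires, +4 burnt)
Step 5: cell (2,3)='.' (+1 fires, +4 burnt)
Step 6: cell (2,3)='.' (+0 fires, +1 burnt)
  fire out at step 6

1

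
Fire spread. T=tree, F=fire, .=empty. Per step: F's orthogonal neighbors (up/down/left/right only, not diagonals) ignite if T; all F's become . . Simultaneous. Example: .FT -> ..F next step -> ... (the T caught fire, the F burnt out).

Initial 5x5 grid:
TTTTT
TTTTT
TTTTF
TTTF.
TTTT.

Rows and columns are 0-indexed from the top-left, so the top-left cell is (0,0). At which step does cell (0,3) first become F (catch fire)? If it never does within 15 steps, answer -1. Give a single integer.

Step 1: cell (0,3)='T' (+4 fires, +2 burnt)
Step 2: cell (0,3)='T' (+5 fires, +4 burnt)
Step 3: cell (0,3)='F' (+5 fires, +5 burnt)
  -> target ignites at step 3
Step 4: cell (0,3)='.' (+4 fires, +5 burnt)
Step 5: cell (0,3)='.' (+2 fires, +4 burnt)
Step 6: cell (0,3)='.' (+1 fires, +2 burnt)
Step 7: cell (0,3)='.' (+0 fires, +1 burnt)
  fire out at step 7

3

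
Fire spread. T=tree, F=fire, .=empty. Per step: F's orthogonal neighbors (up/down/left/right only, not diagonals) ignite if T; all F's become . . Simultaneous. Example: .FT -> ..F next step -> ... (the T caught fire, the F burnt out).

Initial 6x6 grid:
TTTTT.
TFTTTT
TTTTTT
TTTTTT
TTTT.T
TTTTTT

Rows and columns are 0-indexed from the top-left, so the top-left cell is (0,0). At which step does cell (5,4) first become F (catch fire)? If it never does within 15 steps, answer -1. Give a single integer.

Step 1: cell (5,4)='T' (+4 fires, +1 burnt)
Step 2: cell (5,4)='T' (+6 fires, +4 burnt)
Step 3: cell (5,4)='T' (+6 fires, +6 burnt)
Step 4: cell (5,4)='T' (+7 fires, +6 burnt)
Step 5: cell (5,4)='T' (+5 fires, +7 burnt)
Step 6: cell (5,4)='T' (+2 fires, +5 burnt)
Step 7: cell (5,4)='F' (+2 fires, +2 burnt)
  -> target ignites at step 7
Step 8: cell (5,4)='.' (+1 fires, +2 burnt)
Step 9: cell (5,4)='.' (+0 fires, +1 burnt)
  fire out at step 9

7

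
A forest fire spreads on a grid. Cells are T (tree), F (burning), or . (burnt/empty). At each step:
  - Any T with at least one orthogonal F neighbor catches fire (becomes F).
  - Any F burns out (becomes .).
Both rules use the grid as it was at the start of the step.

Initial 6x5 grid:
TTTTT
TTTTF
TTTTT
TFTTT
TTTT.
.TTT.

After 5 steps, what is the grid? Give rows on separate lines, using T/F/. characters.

Step 1: 7 trees catch fire, 2 burn out
  TTTTF
  TTTF.
  TFTTF
  F.FTT
  TFTT.
  .TTT.
Step 2: 11 trees catch fire, 7 burn out
  TTTF.
  TFF..
  F.FF.
  ...FF
  F.FT.
  .FTT.
Step 3: 5 trees catch fire, 11 burn out
  TFF..
  F....
  .....
  .....
  ...F.
  ..FT.
Step 4: 2 trees catch fire, 5 burn out
  F....
  .....
  .....
  .....
  .....
  ...F.
Step 5: 0 trees catch fire, 2 burn out
  .....
  .....
  .....
  .....
  .....
  .....

.....
.....
.....
.....
.....
.....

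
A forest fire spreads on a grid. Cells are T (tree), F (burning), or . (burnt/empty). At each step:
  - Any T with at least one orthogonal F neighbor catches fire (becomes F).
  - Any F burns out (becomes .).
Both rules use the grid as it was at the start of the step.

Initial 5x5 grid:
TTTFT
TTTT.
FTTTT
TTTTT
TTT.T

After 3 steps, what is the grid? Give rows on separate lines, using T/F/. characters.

Step 1: 6 trees catch fire, 2 burn out
  TTF.F
  FTTF.
  .FTTT
  FTTTT
  TTT.T
Step 2: 8 trees catch fire, 6 burn out
  FF...
  .FF..
  ..FFT
  .FTTT
  FTT.T
Step 3: 4 trees catch fire, 8 burn out
  .....
  .....
  ....F
  ..FFT
  .FT.T

.....
.....
....F
..FFT
.FT.T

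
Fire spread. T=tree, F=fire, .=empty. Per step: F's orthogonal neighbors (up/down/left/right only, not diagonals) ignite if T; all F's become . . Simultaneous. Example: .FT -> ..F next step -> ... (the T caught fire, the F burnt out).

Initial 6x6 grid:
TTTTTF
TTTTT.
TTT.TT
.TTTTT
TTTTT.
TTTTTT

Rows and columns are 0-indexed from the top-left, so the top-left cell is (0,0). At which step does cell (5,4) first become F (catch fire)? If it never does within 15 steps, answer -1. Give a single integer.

Step 1: cell (5,4)='T' (+1 fires, +1 burnt)
Step 2: cell (5,4)='T' (+2 fires, +1 burnt)
Step 3: cell (5,4)='T' (+3 fires, +2 burnt)
Step 4: cell (5,4)='T' (+4 fires, +3 burnt)
Step 5: cell (5,4)='T' (+6 fires, +4 burnt)
Step 6: cell (5,4)='F' (+5 fires, +6 burnt)
  -> target ignites at step 6
Step 7: cell (5,4)='.' (+5 fires, +5 burnt)
Step 8: cell (5,4)='.' (+2 fires, +5 burnt)
Step 9: cell (5,4)='.' (+2 fires, +2 burnt)
Step 10: cell (5,4)='.' (+1 fires, +2 burnt)
Step 11: cell (5,4)='.' (+0 fires, +1 burnt)
  fire out at step 11

6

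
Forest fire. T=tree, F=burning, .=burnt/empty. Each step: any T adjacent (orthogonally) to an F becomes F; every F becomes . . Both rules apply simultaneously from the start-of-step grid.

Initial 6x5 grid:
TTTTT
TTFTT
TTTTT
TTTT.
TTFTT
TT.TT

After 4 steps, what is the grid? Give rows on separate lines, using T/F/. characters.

Step 1: 7 trees catch fire, 2 burn out
  TTFTT
  TF.FT
  TTFTT
  TTFT.
  TF.FT
  TT.TT
Step 2: 12 trees catch fire, 7 burn out
  TF.FT
  F...F
  TF.FT
  TF.F.
  F...F
  TF.FT
Step 3: 7 trees catch fire, 12 burn out
  F...F
  .....
  F...F
  F....
  .....
  F...F
Step 4: 0 trees catch fire, 7 burn out
  .....
  .....
  .....
  .....
  .....
  .....

.....
.....
.....
.....
.....
.....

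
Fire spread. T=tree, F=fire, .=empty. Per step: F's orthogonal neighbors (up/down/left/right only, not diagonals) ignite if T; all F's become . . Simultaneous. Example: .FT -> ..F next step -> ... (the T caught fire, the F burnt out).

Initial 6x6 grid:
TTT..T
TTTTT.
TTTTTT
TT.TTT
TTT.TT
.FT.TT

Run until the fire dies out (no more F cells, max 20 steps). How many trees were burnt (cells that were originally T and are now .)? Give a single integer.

Step 1: +2 fires, +1 burnt (F count now 2)
Step 2: +3 fires, +2 burnt (F count now 3)
Step 3: +2 fires, +3 burnt (F count now 2)
Step 4: +3 fires, +2 burnt (F count now 3)
Step 5: +4 fires, +3 burnt (F count now 4)
Step 6: +5 fires, +4 burnt (F count now 5)
Step 7: +3 fires, +5 burnt (F count now 3)
Step 8: +2 fires, +3 burnt (F count now 2)
Step 9: +2 fires, +2 burnt (F count now 2)
Step 10: +1 fires, +2 burnt (F count now 1)
Step 11: +0 fires, +1 burnt (F count now 0)
Fire out after step 11
Initially T: 28, now '.': 35
Total burnt (originally-T cells now '.'): 27

Answer: 27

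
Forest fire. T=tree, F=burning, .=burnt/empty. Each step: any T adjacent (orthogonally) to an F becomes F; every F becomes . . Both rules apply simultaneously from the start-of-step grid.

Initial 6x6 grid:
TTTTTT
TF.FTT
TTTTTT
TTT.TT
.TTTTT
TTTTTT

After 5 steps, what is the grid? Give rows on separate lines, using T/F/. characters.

Step 1: 6 trees catch fire, 2 burn out
  TFTFTT
  F...FT
  TFTFTT
  TTT.TT
  .TTTTT
  TTTTTT
Step 2: 8 trees catch fire, 6 burn out
  F.F.FT
  .....F
  F.F.FT
  TFT.TT
  .TTTTT
  TTTTTT
Step 3: 6 trees catch fire, 8 burn out
  .....F
  ......
  .....F
  F.F.FT
  .FTTTT
  TTTTTT
Step 4: 4 trees catch fire, 6 burn out
  ......
  ......
  ......
  .....F
  ..FTFT
  TFTTTT
Step 5: 5 trees catch fire, 4 burn out
  ......
  ......
  ......
  ......
  ...F.F
  F.FTFT

......
......
......
......
...F.F
F.FTFT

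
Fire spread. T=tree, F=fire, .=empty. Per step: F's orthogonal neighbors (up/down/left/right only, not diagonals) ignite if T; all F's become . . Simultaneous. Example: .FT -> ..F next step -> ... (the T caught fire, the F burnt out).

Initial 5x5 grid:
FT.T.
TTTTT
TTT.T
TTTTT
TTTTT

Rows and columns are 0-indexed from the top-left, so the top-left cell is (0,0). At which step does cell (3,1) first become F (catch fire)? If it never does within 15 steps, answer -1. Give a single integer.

Step 1: cell (3,1)='T' (+2 fires, +1 burnt)
Step 2: cell (3,1)='T' (+2 fires, +2 burnt)
Step 3: cell (3,1)='T' (+3 fires, +2 burnt)
Step 4: cell (3,1)='F' (+4 fires, +3 burnt)
  -> target ignites at step 4
Step 5: cell (3,1)='.' (+4 fires, +4 burnt)
Step 6: cell (3,1)='.' (+3 fires, +4 burnt)
Step 7: cell (3,1)='.' (+2 fires, +3 burnt)
Step 8: cell (3,1)='.' (+1 fires, +2 burnt)
Step 9: cell (3,1)='.' (+0 fires, +1 burnt)
  fire out at step 9

4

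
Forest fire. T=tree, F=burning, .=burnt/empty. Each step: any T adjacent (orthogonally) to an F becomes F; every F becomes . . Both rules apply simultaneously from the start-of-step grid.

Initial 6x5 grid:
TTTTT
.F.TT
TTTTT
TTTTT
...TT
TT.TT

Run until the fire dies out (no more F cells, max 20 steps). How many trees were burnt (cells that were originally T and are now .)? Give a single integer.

Answer: 21

Derivation:
Step 1: +2 fires, +1 burnt (F count now 2)
Step 2: +5 fires, +2 burnt (F count now 5)
Step 3: +4 fires, +5 burnt (F count now 4)
Step 4: +4 fires, +4 burnt (F count now 4)
Step 5: +3 fires, +4 burnt (F count now 3)
Step 6: +2 fires, +3 burnt (F count now 2)
Step 7: +1 fires, +2 burnt (F count now 1)
Step 8: +0 fires, +1 burnt (F count now 0)
Fire out after step 8
Initially T: 23, now '.': 28
Total burnt (originally-T cells now '.'): 21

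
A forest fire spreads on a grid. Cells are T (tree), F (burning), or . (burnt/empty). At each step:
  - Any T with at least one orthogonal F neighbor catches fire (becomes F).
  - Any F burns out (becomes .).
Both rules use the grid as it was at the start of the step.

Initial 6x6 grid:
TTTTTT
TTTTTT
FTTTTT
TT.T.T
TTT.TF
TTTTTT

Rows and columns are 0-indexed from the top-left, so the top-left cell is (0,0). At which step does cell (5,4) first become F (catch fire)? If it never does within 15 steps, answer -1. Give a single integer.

Step 1: cell (5,4)='T' (+6 fires, +2 burnt)
Step 2: cell (5,4)='F' (+7 fires, +6 burnt)
  -> target ignites at step 2
Step 3: cell (5,4)='.' (+8 fires, +7 burnt)
Step 4: cell (5,4)='.' (+8 fires, +8 burnt)
Step 5: cell (5,4)='.' (+2 fires, +8 burnt)
Step 6: cell (5,4)='.' (+0 fires, +2 burnt)
  fire out at step 6

2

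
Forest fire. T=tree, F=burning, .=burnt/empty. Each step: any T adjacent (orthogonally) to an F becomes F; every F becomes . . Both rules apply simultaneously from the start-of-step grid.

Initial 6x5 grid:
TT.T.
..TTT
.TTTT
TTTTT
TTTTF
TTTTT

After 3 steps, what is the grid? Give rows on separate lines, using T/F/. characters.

Step 1: 3 trees catch fire, 1 burn out
  TT.T.
  ..TTT
  .TTTT
  TTTTF
  TTTF.
  TTTTF
Step 2: 4 trees catch fire, 3 burn out
  TT.T.
  ..TTT
  .TTTF
  TTTF.
  TTF..
  TTTF.
Step 3: 5 trees catch fire, 4 burn out
  TT.T.
  ..TTF
  .TTF.
  TTF..
  TF...
  TTF..

TT.T.
..TTF
.TTF.
TTF..
TF...
TTF..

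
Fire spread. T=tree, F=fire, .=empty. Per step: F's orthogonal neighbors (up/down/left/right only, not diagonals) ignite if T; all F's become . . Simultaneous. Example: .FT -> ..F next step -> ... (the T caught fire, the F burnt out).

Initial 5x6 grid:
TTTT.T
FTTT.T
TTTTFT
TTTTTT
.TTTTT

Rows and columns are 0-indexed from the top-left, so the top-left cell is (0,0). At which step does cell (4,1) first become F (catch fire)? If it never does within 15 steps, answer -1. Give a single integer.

Step 1: cell (4,1)='T' (+6 fires, +2 burnt)
Step 2: cell (4,1)='T' (+10 fires, +6 burnt)
Step 3: cell (4,1)='T' (+7 fires, +10 burnt)
Step 4: cell (4,1)='F' (+2 fires, +7 burnt)
  -> target ignites at step 4
Step 5: cell (4,1)='.' (+0 fires, +2 burnt)
  fire out at step 5

4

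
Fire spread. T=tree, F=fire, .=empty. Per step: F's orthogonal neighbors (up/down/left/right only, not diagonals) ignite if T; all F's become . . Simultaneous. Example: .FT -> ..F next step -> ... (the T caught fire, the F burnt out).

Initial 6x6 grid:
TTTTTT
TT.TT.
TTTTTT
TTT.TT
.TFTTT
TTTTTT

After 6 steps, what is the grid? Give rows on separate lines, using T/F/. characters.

Step 1: 4 trees catch fire, 1 burn out
  TTTTTT
  TT.TT.
  TTTTTT
  TTF.TT
  .F.FTT
  TTFTTT
Step 2: 5 trees catch fire, 4 burn out
  TTTTTT
  TT.TT.
  TTFTTT
  TF..TT
  ....FT
  TF.FTT
Step 3: 7 trees catch fire, 5 burn out
  TTTTTT
  TT.TT.
  TF.FTT
  F...FT
  .....F
  F...FT
Step 4: 6 trees catch fire, 7 burn out
  TTTTTT
  TF.FT.
  F...FT
  .....F
  ......
  .....F
Step 5: 5 trees catch fire, 6 burn out
  TFTFTT
  F...F.
  .....F
  ......
  ......
  ......
Step 6: 3 trees catch fire, 5 burn out
  F.F.FT
  ......
  ......
  ......
  ......
  ......

F.F.FT
......
......
......
......
......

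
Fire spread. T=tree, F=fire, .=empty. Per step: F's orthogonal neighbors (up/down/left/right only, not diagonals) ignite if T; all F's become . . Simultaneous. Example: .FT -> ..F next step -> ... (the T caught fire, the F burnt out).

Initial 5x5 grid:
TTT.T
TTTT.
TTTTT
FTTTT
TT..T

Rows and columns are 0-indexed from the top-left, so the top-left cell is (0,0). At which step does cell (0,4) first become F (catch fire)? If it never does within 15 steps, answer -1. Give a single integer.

Step 1: cell (0,4)='T' (+3 fires, +1 burnt)
Step 2: cell (0,4)='T' (+4 fires, +3 burnt)
Step 3: cell (0,4)='T' (+4 fires, +4 burnt)
Step 4: cell (0,4)='T' (+4 fires, +4 burnt)
Step 5: cell (0,4)='T' (+4 fires, +4 burnt)
Step 6: cell (0,4)='T' (+0 fires, +4 burnt)
  fire out at step 6
Target never catches fire within 15 steps

-1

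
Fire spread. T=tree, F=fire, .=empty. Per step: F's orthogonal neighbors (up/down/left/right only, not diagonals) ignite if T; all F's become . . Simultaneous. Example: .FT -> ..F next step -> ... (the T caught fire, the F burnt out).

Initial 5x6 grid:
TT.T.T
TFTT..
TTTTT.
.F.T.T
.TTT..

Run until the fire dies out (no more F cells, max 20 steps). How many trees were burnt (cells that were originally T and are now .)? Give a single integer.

Step 1: +5 fires, +2 burnt (F count now 5)
Step 2: +5 fires, +5 burnt (F count now 5)
Step 3: +3 fires, +5 burnt (F count now 3)
Step 4: +2 fires, +3 burnt (F count now 2)
Step 5: +0 fires, +2 burnt (F count now 0)
Fire out after step 5
Initially T: 17, now '.': 28
Total burnt (originally-T cells now '.'): 15

Answer: 15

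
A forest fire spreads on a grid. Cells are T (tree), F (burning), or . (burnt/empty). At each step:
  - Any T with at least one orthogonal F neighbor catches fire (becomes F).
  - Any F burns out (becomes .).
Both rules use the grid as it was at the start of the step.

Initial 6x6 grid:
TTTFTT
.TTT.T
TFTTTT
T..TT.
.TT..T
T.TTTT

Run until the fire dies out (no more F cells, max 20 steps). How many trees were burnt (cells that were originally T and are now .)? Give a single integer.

Step 1: +6 fires, +2 burnt (F count now 6)
Step 2: +5 fires, +6 burnt (F count now 5)
Step 3: +4 fires, +5 burnt (F count now 4)
Step 4: +2 fires, +4 burnt (F count now 2)
Step 5: +0 fires, +2 burnt (F count now 0)
Fire out after step 5
Initially T: 25, now '.': 28
Total burnt (originally-T cells now '.'): 17

Answer: 17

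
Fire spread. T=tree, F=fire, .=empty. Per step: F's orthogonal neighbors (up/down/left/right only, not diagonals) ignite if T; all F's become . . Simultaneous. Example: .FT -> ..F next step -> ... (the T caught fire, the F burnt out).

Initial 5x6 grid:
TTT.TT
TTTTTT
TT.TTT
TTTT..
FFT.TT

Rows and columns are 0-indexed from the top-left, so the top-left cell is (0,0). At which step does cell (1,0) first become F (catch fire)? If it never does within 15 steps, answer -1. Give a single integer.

Step 1: cell (1,0)='T' (+3 fires, +2 burnt)
Step 2: cell (1,0)='T' (+3 fires, +3 burnt)
Step 3: cell (1,0)='F' (+3 fires, +3 burnt)
  -> target ignites at step 3
Step 4: cell (1,0)='.' (+4 fires, +3 burnt)
Step 5: cell (1,0)='.' (+3 fires, +4 burnt)
Step 6: cell (1,0)='.' (+2 fires, +3 burnt)
Step 7: cell (1,0)='.' (+2 fires, +2 burnt)
Step 8: cell (1,0)='.' (+1 fires, +2 burnt)
Step 9: cell (1,0)='.' (+0 fires, +1 burnt)
  fire out at step 9

3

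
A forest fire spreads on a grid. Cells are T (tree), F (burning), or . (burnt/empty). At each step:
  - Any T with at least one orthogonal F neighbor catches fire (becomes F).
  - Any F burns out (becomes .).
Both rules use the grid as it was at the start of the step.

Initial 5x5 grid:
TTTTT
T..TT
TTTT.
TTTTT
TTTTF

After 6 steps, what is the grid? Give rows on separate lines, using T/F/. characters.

Step 1: 2 trees catch fire, 1 burn out
  TTTTT
  T..TT
  TTTT.
  TTTTF
  TTTF.
Step 2: 2 trees catch fire, 2 burn out
  TTTTT
  T..TT
  TTTT.
  TTTF.
  TTF..
Step 3: 3 trees catch fire, 2 burn out
  TTTTT
  T..TT
  TTTF.
  TTF..
  TF...
Step 4: 4 trees catch fire, 3 burn out
  TTTTT
  T..FT
  TTF..
  TF...
  F....
Step 5: 4 trees catch fire, 4 burn out
  TTTFT
  T...F
  TF...
  F....
  .....
Step 6: 3 trees catch fire, 4 burn out
  TTF.F
  T....
  F....
  .....
  .....

TTF.F
T....
F....
.....
.....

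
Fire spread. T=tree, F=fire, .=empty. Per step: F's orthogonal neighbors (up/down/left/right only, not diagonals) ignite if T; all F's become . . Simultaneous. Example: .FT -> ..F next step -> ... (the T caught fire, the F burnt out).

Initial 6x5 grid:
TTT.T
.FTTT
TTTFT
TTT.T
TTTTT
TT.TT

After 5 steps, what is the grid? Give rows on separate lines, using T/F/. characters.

Step 1: 6 trees catch fire, 2 burn out
  TFT.T
  ..FFT
  TFF.F
  TTT.T
  TTTTT
  TT.TT
Step 2: 7 trees catch fire, 6 burn out
  F.F.T
  ....F
  F....
  TFF.F
  TTTTT
  TT.TT
Step 3: 5 trees catch fire, 7 burn out
  ....F
  .....
  .....
  F....
  TFFTF
  TT.TT
Step 4: 4 trees catch fire, 5 burn out
  .....
  .....
  .....
  .....
  F..F.
  TF.TF
Step 5: 2 trees catch fire, 4 burn out
  .....
  .....
  .....
  .....
  .....
  F..F.

.....
.....
.....
.....
.....
F..F.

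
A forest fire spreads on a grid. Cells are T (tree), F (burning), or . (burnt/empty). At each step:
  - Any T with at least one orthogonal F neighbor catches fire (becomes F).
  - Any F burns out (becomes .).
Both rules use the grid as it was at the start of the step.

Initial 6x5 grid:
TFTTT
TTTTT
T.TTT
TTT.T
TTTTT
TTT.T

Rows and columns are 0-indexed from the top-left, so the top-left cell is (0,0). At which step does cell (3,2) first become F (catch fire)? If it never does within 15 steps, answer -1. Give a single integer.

Step 1: cell (3,2)='T' (+3 fires, +1 burnt)
Step 2: cell (3,2)='T' (+3 fires, +3 burnt)
Step 3: cell (3,2)='T' (+4 fires, +3 burnt)
Step 4: cell (3,2)='F' (+4 fires, +4 burnt)
  -> target ignites at step 4
Step 5: cell (3,2)='.' (+4 fires, +4 burnt)
Step 6: cell (3,2)='.' (+5 fires, +4 burnt)
Step 7: cell (3,2)='.' (+2 fires, +5 burnt)
Step 8: cell (3,2)='.' (+1 fires, +2 burnt)
Step 9: cell (3,2)='.' (+0 fires, +1 burnt)
  fire out at step 9

4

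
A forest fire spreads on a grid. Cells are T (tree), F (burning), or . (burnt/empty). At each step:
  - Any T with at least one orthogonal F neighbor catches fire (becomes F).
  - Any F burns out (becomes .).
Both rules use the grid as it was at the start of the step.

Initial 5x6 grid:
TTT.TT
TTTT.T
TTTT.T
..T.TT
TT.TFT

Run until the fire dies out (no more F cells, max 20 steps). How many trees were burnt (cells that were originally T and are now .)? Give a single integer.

Step 1: +3 fires, +1 burnt (F count now 3)
Step 2: +1 fires, +3 burnt (F count now 1)
Step 3: +1 fires, +1 burnt (F count now 1)
Step 4: +1 fires, +1 burnt (F count now 1)
Step 5: +1 fires, +1 burnt (F count now 1)
Step 6: +1 fires, +1 burnt (F count now 1)
Step 7: +0 fires, +1 burnt (F count now 0)
Fire out after step 7
Initially T: 22, now '.': 16
Total burnt (originally-T cells now '.'): 8

Answer: 8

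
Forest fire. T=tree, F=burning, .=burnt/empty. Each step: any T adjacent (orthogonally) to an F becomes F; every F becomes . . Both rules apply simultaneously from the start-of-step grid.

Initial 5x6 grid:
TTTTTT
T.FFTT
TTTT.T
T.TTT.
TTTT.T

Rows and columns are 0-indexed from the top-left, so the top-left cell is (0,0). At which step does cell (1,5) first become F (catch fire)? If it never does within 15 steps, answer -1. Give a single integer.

Step 1: cell (1,5)='T' (+5 fires, +2 burnt)
Step 2: cell (1,5)='F' (+6 fires, +5 burnt)
  -> target ignites at step 2
Step 3: cell (1,5)='.' (+7 fires, +6 burnt)
Step 4: cell (1,5)='.' (+3 fires, +7 burnt)
Step 5: cell (1,5)='.' (+1 fires, +3 burnt)
Step 6: cell (1,5)='.' (+0 fires, +1 burnt)
  fire out at step 6

2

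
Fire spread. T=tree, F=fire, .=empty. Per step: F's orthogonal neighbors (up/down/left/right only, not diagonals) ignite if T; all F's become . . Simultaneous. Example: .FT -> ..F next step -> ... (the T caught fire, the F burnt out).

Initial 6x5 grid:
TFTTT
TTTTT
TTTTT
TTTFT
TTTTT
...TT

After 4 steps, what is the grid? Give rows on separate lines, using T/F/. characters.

Step 1: 7 trees catch fire, 2 burn out
  F.FTT
  TFTTT
  TTTFT
  TTF.F
  TTTFT
  ...TT
Step 2: 11 trees catch fire, 7 burn out
  ...FT
  F.FFT
  TFF.F
  TF...
  TTF.F
  ...FT
Step 3: 6 trees catch fire, 11 burn out
  ....F
  ....F
  F....
  F....
  TF...
  ....F
Step 4: 1 trees catch fire, 6 burn out
  .....
  .....
  .....
  .....
  F....
  .....

.....
.....
.....
.....
F....
.....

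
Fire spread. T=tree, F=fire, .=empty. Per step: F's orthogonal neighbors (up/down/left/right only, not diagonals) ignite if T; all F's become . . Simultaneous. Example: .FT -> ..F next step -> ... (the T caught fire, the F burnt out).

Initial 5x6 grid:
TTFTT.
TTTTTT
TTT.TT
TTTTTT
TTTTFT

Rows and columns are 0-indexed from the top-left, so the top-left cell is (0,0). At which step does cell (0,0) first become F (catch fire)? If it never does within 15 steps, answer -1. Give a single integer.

Step 1: cell (0,0)='T' (+6 fires, +2 burnt)
Step 2: cell (0,0)='F' (+9 fires, +6 burnt)
  -> target ignites at step 2
Step 3: cell (0,0)='.' (+6 fires, +9 burnt)
Step 4: cell (0,0)='.' (+4 fires, +6 burnt)
Step 5: cell (0,0)='.' (+1 fires, +4 burnt)
Step 6: cell (0,0)='.' (+0 fires, +1 burnt)
  fire out at step 6

2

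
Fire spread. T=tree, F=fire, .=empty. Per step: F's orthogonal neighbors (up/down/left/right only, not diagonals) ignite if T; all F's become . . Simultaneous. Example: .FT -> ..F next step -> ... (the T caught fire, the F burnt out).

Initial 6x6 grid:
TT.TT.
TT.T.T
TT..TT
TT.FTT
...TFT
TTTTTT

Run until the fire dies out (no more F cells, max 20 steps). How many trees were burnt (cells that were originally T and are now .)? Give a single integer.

Answer: 13

Derivation:
Step 1: +4 fires, +2 burnt (F count now 4)
Step 2: +4 fires, +4 burnt (F count now 4)
Step 3: +2 fires, +4 burnt (F count now 2)
Step 4: +2 fires, +2 burnt (F count now 2)
Step 5: +1 fires, +2 burnt (F count now 1)
Step 6: +0 fires, +1 burnt (F count now 0)
Fire out after step 6
Initially T: 24, now '.': 25
Total burnt (originally-T cells now '.'): 13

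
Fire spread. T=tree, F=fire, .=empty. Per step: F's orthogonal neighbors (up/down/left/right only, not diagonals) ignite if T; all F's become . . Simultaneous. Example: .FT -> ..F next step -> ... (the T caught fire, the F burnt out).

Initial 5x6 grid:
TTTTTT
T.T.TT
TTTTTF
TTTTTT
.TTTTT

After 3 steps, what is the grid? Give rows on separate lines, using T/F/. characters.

Step 1: 3 trees catch fire, 1 burn out
  TTTTTT
  T.T.TF
  TTTTF.
  TTTTTF
  .TTTTT
Step 2: 5 trees catch fire, 3 burn out
  TTTTTF
  T.T.F.
  TTTF..
  TTTTF.
  .TTTTF
Step 3: 4 trees catch fire, 5 burn out
  TTTTF.
  T.T...
  TTF...
  TTTF..
  .TTTF.

TTTTF.
T.T...
TTF...
TTTF..
.TTTF.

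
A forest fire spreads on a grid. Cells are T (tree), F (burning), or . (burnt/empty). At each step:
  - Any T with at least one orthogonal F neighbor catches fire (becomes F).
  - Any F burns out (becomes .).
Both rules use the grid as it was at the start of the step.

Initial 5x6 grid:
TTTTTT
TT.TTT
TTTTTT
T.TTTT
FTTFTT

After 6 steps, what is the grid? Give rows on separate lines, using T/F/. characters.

Step 1: 5 trees catch fire, 2 burn out
  TTTTTT
  TT.TTT
  TTTTTT
  F.TFTT
  .FF.FT
Step 2: 5 trees catch fire, 5 burn out
  TTTTTT
  TT.TTT
  FTTFTT
  ..F.FT
  .....F
Step 3: 6 trees catch fire, 5 burn out
  TTTTTT
  FT.FTT
  .FF.FT
  .....F
  ......
Step 4: 5 trees catch fire, 6 burn out
  FTTFTT
  .F..FT
  .....F
  ......
  ......
Step 5: 4 trees catch fire, 5 burn out
  .FF.FT
  .....F
  ......
  ......
  ......
Step 6: 1 trees catch fire, 4 burn out
  .....F
  ......
  ......
  ......
  ......

.....F
......
......
......
......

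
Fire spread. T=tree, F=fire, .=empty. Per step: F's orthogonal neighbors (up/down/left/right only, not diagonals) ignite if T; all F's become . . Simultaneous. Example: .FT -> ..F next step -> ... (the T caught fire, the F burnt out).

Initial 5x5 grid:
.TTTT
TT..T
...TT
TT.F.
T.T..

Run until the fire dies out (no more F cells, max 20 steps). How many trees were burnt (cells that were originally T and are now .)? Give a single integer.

Answer: 9

Derivation:
Step 1: +1 fires, +1 burnt (F count now 1)
Step 2: +1 fires, +1 burnt (F count now 1)
Step 3: +1 fires, +1 burnt (F count now 1)
Step 4: +1 fires, +1 burnt (F count now 1)
Step 5: +1 fires, +1 burnt (F count now 1)
Step 6: +1 fires, +1 burnt (F count now 1)
Step 7: +1 fires, +1 burnt (F count now 1)
Step 8: +1 fires, +1 burnt (F count now 1)
Step 9: +1 fires, +1 burnt (F count now 1)
Step 10: +0 fires, +1 burnt (F count now 0)
Fire out after step 10
Initially T: 13, now '.': 21
Total burnt (originally-T cells now '.'): 9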